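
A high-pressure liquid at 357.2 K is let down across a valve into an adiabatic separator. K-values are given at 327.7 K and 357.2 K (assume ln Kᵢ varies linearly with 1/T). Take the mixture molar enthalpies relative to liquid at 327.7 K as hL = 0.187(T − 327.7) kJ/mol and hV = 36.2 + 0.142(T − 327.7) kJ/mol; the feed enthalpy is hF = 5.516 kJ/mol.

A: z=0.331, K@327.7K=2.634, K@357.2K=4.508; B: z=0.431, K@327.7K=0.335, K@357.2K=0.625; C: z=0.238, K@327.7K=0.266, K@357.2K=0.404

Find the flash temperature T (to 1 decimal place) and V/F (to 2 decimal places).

T = 331.5 K, V/F = 0.13

Adiabatic flash: solve Rachford–Rice at each trial T, then check hF = ψ·hV(T) + (1−ψ)·hL(T).
  T = 327.7 K: K = (2.634, 0.335, 0.266), RR gives ψ = 0.071, H_out = 2.554 kJ/mol
  T = 357.2 K: K = (4.508, 0.625, 0.404), RR gives ψ = 0.526, H_out = 23.866 kJ/mol
  T = 342.4 K: K = (3.483, 0.463, 0.331), RR gives ψ = 0.296, H_out = 13.267 kJ/mol
  T = 335.0 K: K = (3.035, 0.395, 0.297), RR gives ψ = 0.188, H_out = 8.115 kJ/mol
  T = 331.4 K: K = (2.832, 0.364, 0.281), RR gives ψ = 0.132, H_out = 5.464 kJ/mol
  T = 333.2 K: K = (2.933, 0.379, 0.289), RR gives ψ = 0.161, H_out = 6.807 kJ/mol
Linear interpolation between T = 331.4 (H_out = 5.464) and T = 333.2 (H_out = 6.807) on hF = 5.516 gives T ≈ 331.5 K, at which ψ = 0.13.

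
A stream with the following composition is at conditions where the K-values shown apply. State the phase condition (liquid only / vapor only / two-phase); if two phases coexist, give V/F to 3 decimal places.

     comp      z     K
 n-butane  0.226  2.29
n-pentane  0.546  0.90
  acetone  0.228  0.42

two-phase, V/F = 0.280

ΣzᵢKᵢ = 1.105; Σzᵢ/Kᵢ = 1.248.
Both exceed 1, so a two-phase solution exists.
Material balance + equilibrium reduce to Σ zᵢ(Kᵢ−1)/(1+ψ(Kᵢ−1)) = 0.
Newton–Raphson from ψ = 0.5:
  ψ = 0.500: g = -0.0665, g' = -0.297 → ψ = 0.276
  ψ = 0.276: g = 0.0013, g' = -0.319 → ψ = 0.280
Converged at ψ = 0.280.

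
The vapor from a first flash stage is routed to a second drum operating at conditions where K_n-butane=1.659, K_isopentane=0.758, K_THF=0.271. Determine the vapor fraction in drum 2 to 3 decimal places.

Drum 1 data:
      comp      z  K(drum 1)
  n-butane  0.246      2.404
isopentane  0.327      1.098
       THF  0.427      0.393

V/F (drum 2) = 0.236

Drum 1:
Let ψ₁ = V/F and solve Σ zᵢ(Kᵢ−1)/(1+ψ₁(Kᵢ−1)) = 0.
g(0) = ΣzᵢKᵢ − 1 = 0.118 and g(1) = 1 − Σzᵢ/Kᵢ = -0.487, so a root lies in (0, 1).
Iterate (Newton) starting at ψ₁ = 0.52:
  ψ₁ = 0.520: g = -0.1486, g' = -0.501 → ψ₁ = 0.223
  ψ₁ = 0.223: g = -0.0055, g' = -0.495 → ψ₁ = 0.212
Converged at ψ₁ = 0.212.
Drum-1 compositions:
  n-butane: x = 0.190, y = 0.456
  isopentane: x = 0.320, y = 0.352
  THF: x = 0.490, y = 0.193
Drum-2 feed = drum-1 vapor: z₂ = (0.4556, 0.3517, 0.1926).
Drum 2:
Newton iteration, ψ₂⁰ = 0.32:
  ψ₂ = 0.320: g = -0.0274, g' = -0.333 → ψ₂ = 0.238
  ψ₂ = 0.238: g = -0.0006, g' = -0.321 → ψ₂ = 0.236
Converged at ψ₂ = 0.236.
  n-butane: x = 0.394, y = 0.654
  isopentane: x = 0.373, y = 0.283
  THF: x = 0.233, y = 0.063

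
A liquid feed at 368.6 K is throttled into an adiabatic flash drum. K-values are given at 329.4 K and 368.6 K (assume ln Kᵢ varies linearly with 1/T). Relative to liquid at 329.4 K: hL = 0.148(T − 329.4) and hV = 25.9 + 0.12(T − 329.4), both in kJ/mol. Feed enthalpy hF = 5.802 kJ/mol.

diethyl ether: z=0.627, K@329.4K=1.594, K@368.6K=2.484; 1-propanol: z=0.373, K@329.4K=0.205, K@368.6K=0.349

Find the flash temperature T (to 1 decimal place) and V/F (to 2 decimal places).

T = 331.6 K, V/F = 0.21

Adiabatic flash: solve Rachford–Rice at each trial T, then check hF = ψ·hV(T) + (1−ψ)·hL(T).
  T = 329.4 K: K = (1.594, 0.205), RR gives ψ = 0.161, H_out = 4.163 kJ/mol
  T = 368.6 K: K = (2.484, 0.349), RR gives ψ = 0.712, H_out = 23.456 kJ/mol
  T = 349.0 K: K = (2.015, 0.272), RR gives ψ = 0.493, H_out = 15.402 kJ/mol
  T = 339.2 K: K = (1.798, 0.237), RR gives ψ = 0.354, H_out = 10.530 kJ/mol
  T = 334.3 K: K = (1.695, 0.221), RR gives ψ = 0.267, H_out = 7.614 kJ/mol
  T = 331.9 K: K = (1.645, 0.213), RR gives ψ = 0.218, H_out = 6.005 kJ/mol
  T = 330.6 K: K = (1.618, 0.209), RR gives ψ = 0.189, H_out = 5.071 kJ/mol
Linear interpolation between T = 330.6 (H_out = 5.071) and T = 331.9 (H_out = 6.005) on hF = 5.802 gives T ≈ 331.6 K, at which ψ = 0.21.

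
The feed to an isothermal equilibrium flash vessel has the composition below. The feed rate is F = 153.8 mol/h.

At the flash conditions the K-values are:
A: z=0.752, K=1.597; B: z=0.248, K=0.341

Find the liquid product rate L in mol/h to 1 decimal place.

Let ψ = V/F and solve Σ zᵢ(Kᵢ−1)/(1+ψ(Kᵢ−1)) = 0.
g(0) = ΣzᵢKᵢ − 1 = 0.286 and g(1) = 1 − Σzᵢ/Kᵢ = -0.198, so a root lies in (0, 1).
Binary case is linear: z₁(K₁−1)(1+ψ(K₂−1)) + z₂(K₂−1)(1+ψ(K₁−1)) = 0
⇒ ψ = [z₁(K₁−1)+z₂(K₂−1)] / [−(K₁−1)(K₂−1)] = 0.2855/0.3934 = 0.726
Then V = ψ·F = 0.7257·153.8 = 111.6 mol/h and L = F − V = 42.2 mol/h.

L = 42.2 mol/h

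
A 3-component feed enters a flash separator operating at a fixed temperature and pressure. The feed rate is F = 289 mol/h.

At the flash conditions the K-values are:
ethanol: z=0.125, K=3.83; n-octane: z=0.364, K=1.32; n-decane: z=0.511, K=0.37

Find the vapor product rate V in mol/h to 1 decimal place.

Material balance + equilibrium reduce to Σ zᵢ(Kᵢ−1)/(1+ψ(Kᵢ−1)) = 0.
Check two-phase: ΣzᵢKᵢ = 1.148 > 1 and Σzᵢ/Kᵢ = 1.689 > 1, so g(0) = 0.148 > 0 and g(1) = -0.689 < 0.
Newton iteration, ψ⁰ = 0.5:
  ψ = 0.500: g = -0.2231, g' = -0.632 → ψ = 0.147
  ψ = 0.147: g = 0.0064, g' = -0.780 → ψ = 0.155
Converged at ψ = 0.155.
Then V = ψ·F = 0.1551·289 = 44.8 mol/h and L = F − V = 244.2 mol/h.

V = 44.8 mol/h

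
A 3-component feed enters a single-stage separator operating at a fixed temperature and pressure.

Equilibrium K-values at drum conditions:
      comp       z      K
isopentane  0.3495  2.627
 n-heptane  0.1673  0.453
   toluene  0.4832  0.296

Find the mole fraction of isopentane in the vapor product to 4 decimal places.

y_isopentane = 0.7616

Material balance + equilibrium reduce to Σ zᵢ(Kᵢ−1)/(1+ψ(Kᵢ−1)) = 0.
Check two-phase: ΣzᵢKᵢ = 1.1370 > 1 and Σzᵢ/Kᵢ = 2.1348 > 1, so g(0) = 0.1370 > 0 and g(1) = -1.1348 < 0.
Newton iteration, ψ⁰ = 0.5:
  ψ = 0.5000: g = -0.33736, g' = -0.9465 → ψ = 0.1436
  ψ = 0.1436: g = -0.01676, g' = -0.9633 → ψ = 0.1262
  ψ = 0.1262: g = 0.00017, g' = -0.9831 → ψ = 0.1263
Converged at ψ = 0.1263.
Compositions from xᵢ = zᵢ/(1+ψ(Kᵢ−1)), yᵢ = Kᵢxᵢ:
  isopentane: x = 0.2899, y = 0.7616
  n-heptane: x = 0.1797, y = 0.0814
  toluene: x = 0.5304, y = 0.1570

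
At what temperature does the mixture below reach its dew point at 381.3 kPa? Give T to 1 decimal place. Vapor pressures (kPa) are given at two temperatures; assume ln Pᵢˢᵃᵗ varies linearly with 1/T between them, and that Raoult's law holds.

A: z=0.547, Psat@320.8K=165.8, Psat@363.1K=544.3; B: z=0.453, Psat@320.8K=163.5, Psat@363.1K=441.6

Dew-point temperature: Σzᵢ·P/Pᵢˢᵃᵗ(T) = 1. Interpolate ln Pᵢˢᵃᵗ = aᵢ + bᵢ/T.
  T = 320.8 K: ΣzᵢP/Pᵢˢᵃᵗ = 2.3144
  T = 363.1 K: ΣzᵢP/Pᵢˢᵃᵗ = 0.7743
  T = 342.0 K: ΣzᵢP/Pᵢˢᵃᵗ = 1.2909
  T = 352.6 K: ΣzᵢP/Pᵢˢᵃᵗ = 0.9907
  T = 347.3 K: ΣzᵢP/Pᵢˢᵃᵗ = 1.1286
  T = 350.0 K: ΣzᵢP/Pᵢˢᵃᵗ = 1.0556
Interpolating between 350.0 K and 352.6 K gives T ≈ 352.2 K.

T = 352.2 K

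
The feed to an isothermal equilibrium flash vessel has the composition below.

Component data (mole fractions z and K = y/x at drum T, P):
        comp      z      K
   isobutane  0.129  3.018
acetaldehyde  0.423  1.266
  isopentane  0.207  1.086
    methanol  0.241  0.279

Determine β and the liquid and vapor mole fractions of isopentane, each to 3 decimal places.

β = 0.443, x_isopentane = 0.199, y_isopentane = 0.217

Material balance + equilibrium reduce to Σ zᵢ(Kᵢ−1)/(1+β(Kᵢ−1)) = 0.
Check two-phase: ΣzᵢKᵢ = 1.217 > 1 and Σzᵢ/Kᵢ = 1.431 > 1, so g(0) = 0.217 > 0 and g(1) = -0.431 < 0.
Newton–Raphson from β = 0.5:
  β = 0.500: g = -0.0258, g' = -0.461 → β = 0.444
  β = 0.444: g = -0.0006, g' = -0.443 → β = 0.443
Converged at β = 0.443.
Compositions from xᵢ = zᵢ/(1+β(Kᵢ−1)), yᵢ = Kᵢxᵢ:
  isobutane: x = 0.068, y = 0.206
  acetaldehyde: x = 0.378, y = 0.479
  isopentane: x = 0.199, y = 0.217
  methanol: x = 0.354, y = 0.099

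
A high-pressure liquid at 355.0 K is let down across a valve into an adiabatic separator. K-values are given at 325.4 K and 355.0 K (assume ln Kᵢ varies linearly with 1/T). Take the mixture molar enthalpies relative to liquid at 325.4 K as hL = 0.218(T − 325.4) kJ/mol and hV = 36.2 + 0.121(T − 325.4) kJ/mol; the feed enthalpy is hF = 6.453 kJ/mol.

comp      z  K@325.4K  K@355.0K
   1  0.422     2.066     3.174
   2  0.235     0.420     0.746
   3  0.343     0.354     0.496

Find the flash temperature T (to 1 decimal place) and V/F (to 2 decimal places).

Adiabatic flash: solve Rachford–Rice at each trial T, then check hF = ψ·hV(T) + (1−ψ)·hL(T).
  T = 325.4 K: K = (2.066, 0.420, 0.354), RR gives ψ = 0.139, H_out = 5.038 kJ/mol
  T = 355.0 K: K = (3.174, 0.746, 0.496), RR gives ψ = 0.745, H_out = 31.269 kJ/mol
  T = 340.2 K: K = (2.585, 0.567, 0.422), RR gives ψ = 0.444, H_out = 18.655 kJ/mol
  T = 332.8 K: K = (2.317, 0.490, 0.387), RR gives ψ = 0.299, H_out = 12.213 kJ/mol
  T = 329.1 K: K = (2.189, 0.454, 0.370), RR gives ψ = 0.222, H_out = 8.760 kJ/mol
  T = 327.2 K: K = (2.125, 0.436, 0.362), RR gives ψ = 0.180, H_out = 6.889 kJ/mol
Linear interpolation between T = 325.4 (H_out = 5.038) and T = 327.2 (H_out = 6.889) on hF = 6.453 gives T ≈ 326.8 K, at which ψ = 0.17.

T = 326.8 K, V/F = 0.17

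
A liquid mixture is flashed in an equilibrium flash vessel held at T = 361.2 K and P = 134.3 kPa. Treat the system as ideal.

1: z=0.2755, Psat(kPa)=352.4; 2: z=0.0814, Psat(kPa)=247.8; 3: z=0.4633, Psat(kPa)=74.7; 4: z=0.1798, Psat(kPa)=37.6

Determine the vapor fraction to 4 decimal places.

Raoult's law: Kᵢ = Pᵢˢᵃᵗ/P = Pᵢˢᵃᵗ/134.3.
  K_1 = 352.4/134.3 = 2.623976, K_2 = 247.8/134.3 = 1.845123, K_3 = 74.7/134.3 = 0.556217, K_4 = 37.6/134.3 = 0.279970
Rachford–Rice: g(ψ) = Σ zᵢ(Kᵢ−1)/(1+ψ(Kᵢ−1)) = 0.
Feasibility: ΣzᵢKᵢ = 1.1811, Σzᵢ/Kᵢ = 1.6243 — both > 1, two phases present.
Newton–Raphson from ψ = 0.5:
  ψ = 0.5000: g = -0.17125, g' = -0.6283 → ψ = 0.2274
  ψ = 0.2274: g = 0.00093, g' = -0.6746 → ψ = 0.2288
Converged at ψ = 0.2288.

ψ = 0.2288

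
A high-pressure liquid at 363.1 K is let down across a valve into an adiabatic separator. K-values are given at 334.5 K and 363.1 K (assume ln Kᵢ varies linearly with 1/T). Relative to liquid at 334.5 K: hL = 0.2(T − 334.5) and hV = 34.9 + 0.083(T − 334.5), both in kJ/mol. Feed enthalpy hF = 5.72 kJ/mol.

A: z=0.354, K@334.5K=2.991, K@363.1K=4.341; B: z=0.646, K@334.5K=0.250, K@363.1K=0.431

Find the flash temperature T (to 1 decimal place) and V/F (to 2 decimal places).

Adiabatic flash: solve Rachford–Rice at each trial T, then check hF = ψ·hV(T) + (1−ψ)·hL(T).
  T = 334.5 K: K = (2.991, 0.250), RR gives ψ = 0.148, H_out = 5.149 kJ/mol
  T = 363.1 K: K = (4.341, 0.431), RR gives ψ = 0.429, H_out = 19.250 kJ/mol
  T = 348.8 K: K = (3.631, 0.332), RR gives ψ = 0.284, H_out = 12.308 kJ/mol
  T = 341.6 K: K = (3.300, 0.289), RR gives ψ = 0.217, H_out = 8.805 kJ/mol
  T = 338.1 K: K = (3.145, 0.269), RR gives ψ = 0.183, H_out = 7.038 kJ/mol
  T = 336.3 K: K = (3.068, 0.259), RR gives ψ = 0.166, H_out = 6.104 kJ/mol
Linear interpolation between T = 334.5 (H_out = 5.149) and T = 336.3 (H_out = 6.104) on hF = 5.72 gives T ≈ 335.6 K, at which ψ = 0.16.

T = 335.6 K, V/F = 0.16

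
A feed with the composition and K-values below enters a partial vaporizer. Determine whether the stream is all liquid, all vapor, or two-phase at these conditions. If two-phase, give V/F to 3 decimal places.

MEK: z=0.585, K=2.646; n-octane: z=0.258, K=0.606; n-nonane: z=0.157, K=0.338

ΣzᵢKᵢ = 1.757; Σzᵢ/Kᵢ = 1.111.
Both exceed 1, so a two-phase solution exists.
Material balance + equilibrium reduce to Σ zᵢ(Kᵢ−1)/(1+ψ(Kᵢ−1)) = 0.
Newton iteration, ψ⁰ = 0.5:
  ψ = 0.500: g = 0.2463, g' = -0.693 → ψ = 0.855
  ψ = 0.855: g = 0.0069, g' = -0.730 → ψ = 0.865
Converged at ψ = 0.865.

two-phase, V/F = 0.865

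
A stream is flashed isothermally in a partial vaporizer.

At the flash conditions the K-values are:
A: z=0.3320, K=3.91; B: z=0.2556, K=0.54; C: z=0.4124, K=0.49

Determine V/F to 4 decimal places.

Newton–Raphson from V/F = 0.58:
  V/F = 0.5800: g = -0.09958, g' = -0.7061 → V/F = 0.4390
  V/F = 0.4390: g = 0.00591, g' = -0.8051 → V/F = 0.4463
Converged at V/F = 0.4463.

V/F = 0.4463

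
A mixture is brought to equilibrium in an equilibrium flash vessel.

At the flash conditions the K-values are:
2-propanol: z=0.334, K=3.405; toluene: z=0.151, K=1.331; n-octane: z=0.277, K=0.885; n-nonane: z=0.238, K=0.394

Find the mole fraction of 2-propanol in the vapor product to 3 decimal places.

Newton–Raphson from V/F = 0.38:
  V/F = 0.380: g = 0.2434, g' = -0.692 → V/F = 0.732
  V/F = 0.732: g = 0.0374, g' = -0.551 → V/F = 0.800
  V/F = 0.800: g = -0.0006, g' = -0.570 → V/F = 0.799
Converged at V/F = 0.799.
Compositions from xᵢ = zᵢ/(1+V/F(Kᵢ−1)), yᵢ = Kᵢxᵢ:
  2-propanol: x = 0.114, y = 0.389
  toluene: x = 0.119, y = 0.159
  n-octane: x = 0.305, y = 0.270
  n-nonane: x = 0.461, y = 0.182

y_2-propanol = 0.389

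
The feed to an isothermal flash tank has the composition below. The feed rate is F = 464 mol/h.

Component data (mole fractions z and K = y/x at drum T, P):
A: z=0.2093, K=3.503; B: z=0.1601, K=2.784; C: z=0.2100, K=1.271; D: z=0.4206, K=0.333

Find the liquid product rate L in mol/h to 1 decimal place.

Newton–Raphson from ψ = 0.5:
  ψ = 0.5000: g = 0.01284, g' = -0.8342 → ψ = 0.5154
Converged at ψ = 0.5154.
Then V = ψ·F = 0.5154·464 = 239.1 mol/h and L = F − V = 224.9 mol/h.

L = 224.9 mol/h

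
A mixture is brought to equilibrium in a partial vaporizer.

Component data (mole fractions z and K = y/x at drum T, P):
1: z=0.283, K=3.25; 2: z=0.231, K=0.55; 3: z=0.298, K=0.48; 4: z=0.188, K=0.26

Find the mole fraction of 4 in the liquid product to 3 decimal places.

Material balance + equilibrium reduce to Σ zᵢ(Kᵢ−1)/(1+ψ(Kᵢ−1)) = 0.
Check two-phase: ΣzᵢKᵢ = 1.239 > 1 and Σzᵢ/Kᵢ = 1.851 > 1, so g(0) = 0.239 > 0 and g(1) = -0.851 < 0.
Newton–Raphson from ψ = 0.43:
  ψ = 0.430: g = -0.2089, g' = -0.797 → ψ = 0.168
  ψ = 0.168: g = 0.0210, g' = -1.040 → ψ = 0.188
  ψ = 0.188: g = 0.0004, g' = -1.001 → ψ = 0.189
Converged at ψ = 0.189.
Compositions from xᵢ = zᵢ/(1+ψ(Kᵢ−1)), yᵢ = Kᵢxᵢ:
  1: x = 0.199, y = 0.646
  2: x = 0.252, y = 0.139
  3: x = 0.330, y = 0.159
  4: x = 0.218, y = 0.057

x_4 = 0.218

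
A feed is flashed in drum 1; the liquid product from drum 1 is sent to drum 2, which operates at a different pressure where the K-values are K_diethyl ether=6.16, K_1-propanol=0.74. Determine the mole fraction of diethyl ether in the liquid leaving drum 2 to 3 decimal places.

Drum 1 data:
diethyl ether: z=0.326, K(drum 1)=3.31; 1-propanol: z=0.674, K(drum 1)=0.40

Drum 1:
Material balance + equilibrium reduce to Σ zᵢ(Kᵢ−1)/(1+ψ₁(Kᵢ−1)) = 0.
g(0) = ΣzᵢKᵢ − 1 = 0.349 and g(1) = 1 − Σzᵢ/Kᵢ = -0.783, so a root lies in (0, 1).
Binary case is linear: z₁(K₁−1)(1+ψ₁(K₂−1)) + z₂(K₂−1)(1+ψ₁(K₁−1)) = 0
⇒ ψ₁ = [z₁(K₁−1)+z₂(K₂−1)] / [−(K₁−1)(K₂−1)] = 0.3487/1.3860 = 0.252
Drum-1 compositions:
  diethyl ether: x = 0.206, y = 0.682
  1-propanol: x = 0.794, y = 0.318
Drum-2 feed = drum-1 liquid: z₂ = (0.2062, 0.7938).
Drum 2:
Rachford–Rice: g(ψ₂) = Σ zᵢ(Kᵢ−1)/(1+ψ₂(Kᵢ−1)) = 0.
Check two-phase: ΣzᵢKᵢ = 1.858 > 1 and Σzᵢ/Kᵢ = 1.106 > 1, so g(0) = 0.858 > 0 and g(1) = -0.106 < 0.
Binary case is linear: z₁(K₁−1)(1+ψ₂(K₂−1)) + z₂(K₂−1)(1+ψ₂(K₁−1)) = 0
⇒ ψ₂ = [z₁(K₁−1)+z₂(K₂−1)] / [−(K₁−1)(K₂−1)] = 0.8575/1.3416 = 0.639
  diethyl ether: x = 0.048, y = 0.295
  1-propanol: x = 0.952, y = 0.705

x_diethyl ether (drum 2) = 0.048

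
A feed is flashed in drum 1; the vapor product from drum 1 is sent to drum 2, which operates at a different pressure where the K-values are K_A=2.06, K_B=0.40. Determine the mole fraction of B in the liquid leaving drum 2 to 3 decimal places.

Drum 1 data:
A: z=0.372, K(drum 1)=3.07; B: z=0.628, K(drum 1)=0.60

Drum 1:
Rachford–Rice: g(ψ₁) = Σ zᵢ(Kᵢ−1)/(1+ψ₁(Kᵢ−1)) = 0.
Feasibility: ΣzᵢKᵢ = 1.519, Σzᵢ/Kᵢ = 1.168 — both > 1, two phases present.
Binary case is linear: z₁(K₁−1)(1+ψ₁(K₂−1)) + z₂(K₂−1)(1+ψ₁(K₁−1)) = 0
⇒ ψ₁ = [z₁(K₁−1)+z₂(K₂−1)] / [−(K₁−1)(K₂−1)] = 0.5188/0.8280 = 0.627
Drum-1 compositions:
  A: x = 0.162, y = 0.497
  B: x = 0.838, y = 0.503
Drum-2 feed = drum-1 vapor: z₂ = (0.4972, 0.5028).
Drum 2:
Material balance + equilibrium reduce to Σ zᵢ(Kᵢ−1)/(1+ψ₂(Kᵢ−1)) = 0.
g(0) = ΣzᵢKᵢ − 1 = 0.225 and g(1) = 1 − Σzᵢ/Kᵢ = -0.498, so a root lies in (0, 1).
Newton–Raphson from ψ₂ = 0.5:
  ψ₂ = 0.500: g = -0.0866, g' = -0.608 → ψ₂ = 0.358
  ψ₂ = 0.358: g = -0.0020, g' = -0.587 → ψ₂ = 0.354
Converged at ψ₂ = 0.354.
  A: x = 0.361, y = 0.745
  B: x = 0.639, y = 0.255

x_B (drum 2) = 0.639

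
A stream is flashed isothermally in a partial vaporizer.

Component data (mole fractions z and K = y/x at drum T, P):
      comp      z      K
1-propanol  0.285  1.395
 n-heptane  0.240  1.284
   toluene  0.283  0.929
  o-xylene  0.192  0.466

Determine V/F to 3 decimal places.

Rachford–Rice: g(V/F) = Σ zᵢ(Kᵢ−1)/(1+V/F(Kᵢ−1)) = 0.
Feasibility: ΣzᵢKᵢ = 1.058, Σzᵢ/Kᵢ = 1.108 — both > 1, two phases present.
Newton–Raphson from V/F = 0.5:
  V/F = 0.500: g = -0.0070, g' = -0.149 → V/F = 0.453
  V/F = 0.453: g = -0.0001, g' = -0.144 → V/F = 0.452
Converged at V/F = 0.452.

V/F = 0.452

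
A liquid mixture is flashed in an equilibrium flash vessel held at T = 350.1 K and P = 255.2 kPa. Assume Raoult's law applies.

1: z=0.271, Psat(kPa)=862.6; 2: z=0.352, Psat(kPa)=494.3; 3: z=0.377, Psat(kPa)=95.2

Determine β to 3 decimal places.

Raoult's law: Kᵢ = Pᵢˢᵃᵗ/P = Pᵢˢᵃᵗ/255.2.
  K_1 = 862.6/255.2 = 3.38009, K_2 = 494.3/255.2 = 1.93691, K_3 = 95.2/255.2 = 0.37304
Newton iteration, β⁰ = 0.5:
  β = 0.500: g = 0.1748, g' = -0.778 → β = 0.725
Converged at β = 0.725.

β = 0.725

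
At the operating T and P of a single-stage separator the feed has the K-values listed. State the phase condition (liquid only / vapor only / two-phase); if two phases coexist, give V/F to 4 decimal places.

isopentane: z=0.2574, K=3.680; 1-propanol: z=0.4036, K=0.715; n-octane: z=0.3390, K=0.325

ΣzᵢKᵢ = 1.3460; Σzᵢ/Kᵢ = 1.6775.
Both exceed 1, so a two-phase solution exists.
Rachford–Rice: g(ψ) = Σ zᵢ(Kᵢ−1)/(1+ψ(Kᵢ−1)) = 0.
Iterate (Newton) starting at ψ = 0.39:
  ψ = 0.3900: g = -0.10270, g' = -0.7680 → ψ = 0.2563
  ψ = 0.2563: g = 0.00818, g' = -0.9137 → ψ = 0.2652
  ψ = 0.2652: g = 0.00007, g' = -0.8992 → ψ = 0.2653
Converged at ψ = 0.2653.

two-phase, V/F = 0.2653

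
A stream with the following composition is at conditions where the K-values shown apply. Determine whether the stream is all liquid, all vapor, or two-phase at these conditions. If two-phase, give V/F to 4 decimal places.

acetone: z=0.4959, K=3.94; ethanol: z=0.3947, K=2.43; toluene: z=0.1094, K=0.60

all vapor

ΣzᵢKᵢ = 2.9786; Σzᵢ/Kᵢ = 0.4706.
Since Σzᵢ/Kᵢ < 1 the mixture is above its dew point — single vapor phase.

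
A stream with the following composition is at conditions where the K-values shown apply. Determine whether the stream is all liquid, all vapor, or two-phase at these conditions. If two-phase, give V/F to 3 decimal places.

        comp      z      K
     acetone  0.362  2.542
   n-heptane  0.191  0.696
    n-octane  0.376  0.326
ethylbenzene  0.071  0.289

two-phase, V/F = 0.216

ΣzᵢKᵢ = 1.196; Σzᵢ/Kᵢ = 1.816.
Both exceed 1, so a two-phase solution exists.
Let ψ = V/F and solve Σ zᵢ(Kᵢ−1)/(1+ψ(Kᵢ−1)) = 0.
Iterate (Newton) starting at ψ = 0.5:
  ψ = 0.500: g = -0.2138, g' = -0.774 → ψ = 0.224
  ψ = 0.224: g = -0.0057, g' = -0.784 → ψ = 0.216
Converged at ψ = 0.216.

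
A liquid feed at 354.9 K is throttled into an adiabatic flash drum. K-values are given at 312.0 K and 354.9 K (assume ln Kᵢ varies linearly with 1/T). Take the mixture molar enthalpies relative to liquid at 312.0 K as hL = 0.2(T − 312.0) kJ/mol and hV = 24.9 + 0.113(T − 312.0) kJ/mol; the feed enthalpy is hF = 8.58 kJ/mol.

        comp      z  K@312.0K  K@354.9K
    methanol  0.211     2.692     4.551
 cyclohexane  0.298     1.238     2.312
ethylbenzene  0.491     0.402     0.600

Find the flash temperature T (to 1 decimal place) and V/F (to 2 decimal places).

T = 317.1 K, V/F = 0.31

Adiabatic flash: solve Rachford–Rice at each trial T, then check hF = ψ·hV(T) + (1−ψ)·hL(T).
  T = 312.0 K: K = (2.692, 1.238, 0.402), RR gives ψ = 0.202, H_out = 5.021 kJ/mol
  T = 354.9 K: K = (4.551, 2.312, 0.600), RR gives ψ = 1.000, H_out = 29.748 kJ/mol
  T = 333.4 K: K = (3.558, 1.725, 0.497), RR gives ψ = 0.618, H_out = 18.526 kJ/mol
  T = 322.7 K: K = (3.109, 1.469, 0.449), RR gives ψ = 0.421, H_out = 12.230 kJ/mol
  T = 317.4 K: K = (2.898, 1.352, 0.425), RR gives ψ = 0.316, H_out = 8.797 kJ/mol
  T = 314.7 K: K = (2.794, 1.294, 0.414), RR gives ψ = 0.260, H_out = 6.946 kJ/mol
  T = 316.0 K: K = (2.844, 1.322, 0.419), RR gives ψ = 0.287, H_out = 7.846 kJ/mol
Linear interpolation between T = 316.0 (H_out = 7.846) and T = 317.4 (H_out = 8.797) on hF = 8.58 gives T ≈ 317.1 K, at which ψ = 0.31.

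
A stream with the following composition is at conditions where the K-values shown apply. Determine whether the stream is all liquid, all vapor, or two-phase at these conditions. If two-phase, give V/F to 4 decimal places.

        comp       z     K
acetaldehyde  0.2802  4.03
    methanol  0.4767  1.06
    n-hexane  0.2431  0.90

all vapor

ΣzᵢKᵢ = 1.8533; Σzᵢ/Kᵢ = 0.7894.
Since Σzᵢ/Kᵢ < 1 the mixture is above its dew point — single vapor phase.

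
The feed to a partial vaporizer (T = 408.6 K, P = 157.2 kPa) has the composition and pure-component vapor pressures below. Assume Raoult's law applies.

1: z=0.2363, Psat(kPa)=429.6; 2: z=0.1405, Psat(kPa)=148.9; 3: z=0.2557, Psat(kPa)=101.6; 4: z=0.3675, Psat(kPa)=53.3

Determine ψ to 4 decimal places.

Raoult's law: Kᵢ = Pᵢˢᵃᵗ/P = Pᵢˢᵃᵗ/157.2.
  K_1 = 429.6/157.2 = 2.732824, K_2 = 148.9/157.2 = 0.947201, K_3 = 101.6/157.2 = 0.646310, K_4 = 53.3/157.2 = 0.339059
Let ψ = V/F and solve Σ zᵢ(Kᵢ−1)/(1+ψ(Kᵢ−1)) = 0.
g(0) = ΣzᵢKᵢ − 1 = 0.0687 and g(1) = 1 − Σzᵢ/Kᵢ = -0.7143, so a root lies in (0, 1).
Iterate (Newton) starting at ψ = 0.32:
  ψ = 0.3200: g = -0.15417, g' = -0.5929 → ψ = 0.0600
  ψ = 0.0600: g = 0.01815, g' = -0.7901 → ψ = 0.0830
  ψ = 0.0830: g = 0.00039, g' = -0.7564 → ψ = 0.0835
Converged at ψ = 0.0835.

ψ = 0.0835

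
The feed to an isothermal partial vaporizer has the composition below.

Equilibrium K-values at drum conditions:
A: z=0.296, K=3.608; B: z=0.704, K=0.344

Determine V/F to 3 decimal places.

Material balance + equilibrium reduce to Σ zᵢ(Kᵢ−1)/(1+V/F(Kᵢ−1)) = 0.
g(0) = ΣzᵢKᵢ − 1 = 0.310 and g(1) = 1 − Σzᵢ/Kᵢ = -1.129, so a root lies in (0, 1).
Binary case is linear: z₁(K₁−1)(1+V/F(K₂−1)) + z₂(K₂−1)(1+V/F(K₁−1)) = 0
⇒ V/F = [z₁(K₁−1)+z₂(K₂−1)] / [−(K₁−1)(K₂−1)] = 0.3101/1.7108 = 0.181

V/F = 0.181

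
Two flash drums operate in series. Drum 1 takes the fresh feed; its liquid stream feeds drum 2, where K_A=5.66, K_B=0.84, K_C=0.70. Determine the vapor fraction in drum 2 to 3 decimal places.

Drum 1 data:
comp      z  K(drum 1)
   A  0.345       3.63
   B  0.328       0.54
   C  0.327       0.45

Drum 1:
Iterate (Newton) starting at ψ₁ = 0.5:
  ψ₁ = 0.500: g = -0.0521, g' = -0.751 → ψ₁ = 0.431
  ψ₁ = 0.431: g = 0.0017, g' = -0.803 → ψ₁ = 0.433
Converged at ψ₁ = 0.433.
Drum-1 compositions:
  A: x = 0.161, y = 0.586
  B: x = 0.410, y = 0.221
  C: x = 0.429, y = 0.193
Drum-2 feed = drum-1 liquid: z₂ = (0.1614, 0.4095, 0.4291).
Drum 2:
Newton iteration, ψ₂⁰ = 0.5:
  ψ₂ = 0.500: g = 0.0031, g' = -0.382 → ψ₂ = 0.508
Converged at ψ₂ = 0.508.
  A: x = 0.048, y = 0.271
  B: x = 0.446, y = 0.374
  C: x = 0.506, y = 0.354

V/F (drum 2) = 0.508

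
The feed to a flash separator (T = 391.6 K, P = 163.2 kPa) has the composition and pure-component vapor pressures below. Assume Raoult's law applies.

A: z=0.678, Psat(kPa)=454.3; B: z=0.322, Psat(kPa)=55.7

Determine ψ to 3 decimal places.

Raoult's law: Kᵢ = Pᵢˢᵃᵗ/P = Pᵢˢᵃᵗ/163.2.
  K_A = 454.3/163.2 = 2.78370, K_B = 55.7/163.2 = 0.34130
Rachford–Rice: g(ψ) = Σ zᵢ(Kᵢ−1)/(1+ψ(Kᵢ−1)) = 0.
Feasibility: ΣzᵢKᵢ = 1.997, Σzᵢ/Kᵢ = 1.187 — both > 1, two phases present.
Binary case is linear: z₁(K₁−1)(1+ψ(K₂−1)) + z₂(K₂−1)(1+ψ(K₁−1)) = 0
⇒ ψ = [z₁(K₁−1)+z₂(K₂−1)] / [−(K₁−1)(K₂−1)] = 0.9972/1.1749 = 0.849

ψ = 0.849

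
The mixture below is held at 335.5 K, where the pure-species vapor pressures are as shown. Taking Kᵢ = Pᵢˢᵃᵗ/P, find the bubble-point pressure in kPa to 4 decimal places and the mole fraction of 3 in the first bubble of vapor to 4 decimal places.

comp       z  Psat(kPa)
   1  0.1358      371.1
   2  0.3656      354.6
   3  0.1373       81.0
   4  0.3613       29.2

At the bubble point ψ → 0, so ΣzᵢKᵢ = 1 with Kᵢ = Pᵢˢᵃᵗ/P ⇒ P = ΣzᵢPᵢˢᵃᵗ.
P = 0.1358·371.1 + 0.3656·354.6 + 0.1373·81.0 + 0.3613·29.2 = 201.7084 kPa
yᵢ = zᵢPᵢˢᵃᵗ/P ⇒ y_3 = 0.1373·81.0/201.7084 = 0.0551

Pbub = 201.7084 kPa, y_3 = 0.0551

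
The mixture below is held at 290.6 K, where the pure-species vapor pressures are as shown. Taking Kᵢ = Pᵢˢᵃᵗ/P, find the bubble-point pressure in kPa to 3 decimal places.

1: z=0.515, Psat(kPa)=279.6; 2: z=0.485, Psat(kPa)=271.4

Pbub = 275.623 kPa

At the bubble point ψ → 0, so ΣzᵢKᵢ = 1 with Kᵢ = Pᵢˢᵃᵗ/P ⇒ P = ΣzᵢPᵢˢᵃᵗ.
P = 0.515·279.6 + 0.485·271.4 = 275.623 kPa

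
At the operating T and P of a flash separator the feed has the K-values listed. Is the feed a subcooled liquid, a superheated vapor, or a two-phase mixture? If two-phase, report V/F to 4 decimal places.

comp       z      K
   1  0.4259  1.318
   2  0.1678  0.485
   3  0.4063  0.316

subcooled liquid

ΣzᵢKᵢ = 0.7711; Σzᵢ/Kᵢ = 1.9549.
Since ΣzᵢKᵢ < 1 the mixture is below its bubble point — single liquid phase.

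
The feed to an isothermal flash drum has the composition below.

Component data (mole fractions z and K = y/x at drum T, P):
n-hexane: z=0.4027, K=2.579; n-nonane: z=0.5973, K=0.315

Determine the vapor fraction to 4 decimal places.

Material balance + equilibrium reduce to Σ zᵢ(Kᵢ−1)/(1+ψ(Kᵢ−1)) = 0.
Feasibility: ΣzᵢKᵢ = 1.2267, Σzᵢ/Kᵢ = 2.0523 — both > 1, two phases present.
Iterate (Newton) starting at ψ = 0.5:
  ψ = 0.5000: g = -0.26695, g' = -0.9618 → ψ = 0.2225
  ψ = 0.2225: g = -0.01214, g' = -0.9400 → ψ = 0.2095
  ψ = 0.2095: g = 0.00006, g' = -0.9489 → ψ = 0.2096
Converged at ψ = 0.2096.

ψ = 0.2096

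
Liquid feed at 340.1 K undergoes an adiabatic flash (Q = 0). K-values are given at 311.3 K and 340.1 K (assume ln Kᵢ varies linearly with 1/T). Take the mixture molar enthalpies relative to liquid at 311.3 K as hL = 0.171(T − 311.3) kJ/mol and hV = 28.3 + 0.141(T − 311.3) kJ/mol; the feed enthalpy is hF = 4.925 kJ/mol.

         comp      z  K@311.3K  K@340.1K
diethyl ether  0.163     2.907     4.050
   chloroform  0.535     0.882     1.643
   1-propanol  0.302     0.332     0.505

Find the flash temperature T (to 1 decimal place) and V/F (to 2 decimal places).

Adiabatic flash: solve Rachford–Rice at each trial T, then check hF = ψ·hV(T) + (1−ψ)·hL(T).
  T = 311.3 K: K = (2.907, 0.882, 0.332), RR gives ψ = 0.068, H_out = 1.933 kJ/mol
  T = 340.1 K: K = (4.050, 1.643, 0.505), RR gives ψ = 1.000, H_out = 32.361 kJ/mol
  T = 325.7 K: K = (3.456, 1.220, 0.413), RR gives ψ = 0.583, H_out = 18.699 kJ/mol
  T = 318.5 K: K = (3.176, 1.041, 0.371), RR gives ψ = 0.305, H_out = 9.805 kJ/mol
  T = 314.9 K: K = (3.040, 0.959, 0.351), RR gives ψ = 0.179, H_out = 5.662 kJ/mol
  T = 313.1 K: K = (2.973, 0.920, 0.342), RR gives ψ = 0.122, H_out = 3.745 kJ/mol
Linear interpolation between T = 313.1 (H_out = 3.745) and T = 314.9 (H_out = 5.662) on hF = 4.925 gives T ≈ 314.2 K, at which ψ = 0.16.

T = 314.2 K, V/F = 0.16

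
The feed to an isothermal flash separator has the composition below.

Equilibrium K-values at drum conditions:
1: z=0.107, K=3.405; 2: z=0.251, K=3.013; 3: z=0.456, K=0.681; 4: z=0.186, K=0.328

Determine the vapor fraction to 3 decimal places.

ψ = 0.512

Material balance + equilibrium reduce to Σ zᵢ(Kᵢ−1)/(1+ψ(Kᵢ−1)) = 0.
Feasibility: ΣzᵢKᵢ = 1.492, Σzᵢ/Kᵢ = 1.351 — both > 1, two phases present.
Newton–Raphson from ψ = 0.5:
  ψ = 0.500: g = 0.0073, g' = -0.636 → ψ = 0.512
Converged at ψ = 0.512.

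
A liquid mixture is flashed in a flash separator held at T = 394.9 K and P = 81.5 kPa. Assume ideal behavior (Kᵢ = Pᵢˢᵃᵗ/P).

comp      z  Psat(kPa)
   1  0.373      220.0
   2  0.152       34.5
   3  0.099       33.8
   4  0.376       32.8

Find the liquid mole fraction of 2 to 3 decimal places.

Raoult's law: Kᵢ = Pᵢˢᵃᵗ/P = Pᵢˢᵃᵗ/81.5.
  K_1 = 220.0/81.5 = 2.69939, K_2 = 34.5/81.5 = 0.42331, K_3 = 33.8/81.5 = 0.41472, K_4 = 32.8/81.5 = 0.40245
Newton–Raphson from β = 0.55:
  β = 0.550: g = -0.2208, g' = -0.768 → β = 0.262
  β = 0.262: g = 0.0002, g' = -0.822 → β = 0.263
Converged at β = 0.263.
Compositions from xᵢ = zᵢ/(1+β(Kᵢ−1)), yᵢ = Kᵢxᵢ:
  1: x = 0.258, y = 0.696
  2: x = 0.179, y = 0.076
  3: x = 0.117, y = 0.049
  4: x = 0.446, y = 0.179

x_2 = 0.179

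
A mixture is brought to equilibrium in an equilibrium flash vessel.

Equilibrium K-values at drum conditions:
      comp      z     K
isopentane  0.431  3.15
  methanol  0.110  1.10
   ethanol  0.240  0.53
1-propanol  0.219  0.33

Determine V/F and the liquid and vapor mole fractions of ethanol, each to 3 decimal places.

V/F = 0.617, x_ethanol = 0.338, y_ethanol = 0.179

Rachford–Rice: g(V/F) = Σ zᵢ(Kᵢ−1)/(1+V/F(Kᵢ−1)) = 0.
g(0) = ΣzᵢKᵢ − 1 = 0.678 and g(1) = 1 − Σzᵢ/Kᵢ = -0.353, so a root lies in (0, 1).
Iterate (Newton) starting at V/F = 0.37:
  V/F = 0.370: g = 0.1951, g' = -0.870 → V/F = 0.594
  V/F = 0.594: g = 0.0170, g' = -0.758 → V/F = 0.617
Converged at V/F = 0.617.
Compositions from xᵢ = zᵢ/(1+V/F(Kᵢ−1)), yᵢ = Kᵢxᵢ:
  isopentane: x = 0.185, y = 0.584
  methanol: x = 0.104, y = 0.114
  ethanol: x = 0.338, y = 0.179
  1-propanol: x = 0.373, y = 0.123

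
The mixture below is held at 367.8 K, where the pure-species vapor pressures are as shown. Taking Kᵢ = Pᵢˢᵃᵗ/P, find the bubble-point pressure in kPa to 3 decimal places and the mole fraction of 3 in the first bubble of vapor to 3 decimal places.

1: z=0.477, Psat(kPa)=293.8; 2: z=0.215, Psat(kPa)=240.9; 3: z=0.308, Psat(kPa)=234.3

At the bubble point ψ → 0, so ΣzᵢKᵢ = 1 with Kᵢ = Pᵢˢᵃᵗ/P ⇒ P = ΣzᵢPᵢˢᵃᵗ.
P = 0.477·293.8 + 0.215·240.9 + 0.308·234.3 = 264.101 kPa
yᵢ = zᵢPᵢˢᵃᵗ/P ⇒ y_3 = 0.308·234.3/264.101 = 0.273

Pbub = 264.101 kPa, y_3 = 0.273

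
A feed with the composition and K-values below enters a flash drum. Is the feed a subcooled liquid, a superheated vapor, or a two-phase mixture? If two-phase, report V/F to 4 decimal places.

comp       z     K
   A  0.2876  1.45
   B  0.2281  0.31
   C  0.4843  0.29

subcooled liquid

ΣzᵢKᵢ = 0.6282; Σzᵢ/Kᵢ = 2.6042.
Since ΣzᵢKᵢ < 1 the mixture is below its bubble point — single liquid phase.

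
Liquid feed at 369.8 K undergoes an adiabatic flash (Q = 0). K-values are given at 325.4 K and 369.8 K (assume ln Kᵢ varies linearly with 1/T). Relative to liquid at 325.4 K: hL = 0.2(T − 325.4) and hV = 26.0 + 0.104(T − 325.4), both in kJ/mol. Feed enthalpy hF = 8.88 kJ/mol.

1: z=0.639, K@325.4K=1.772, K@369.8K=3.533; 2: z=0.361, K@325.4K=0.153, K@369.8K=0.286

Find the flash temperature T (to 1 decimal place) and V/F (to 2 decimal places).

Adiabatic flash: solve Rachford–Rice at each trial T, then check hF = ψ·hV(T) + (1−ψ)·hL(T).
  T = 325.4 K: K = (1.772, 0.153), RR gives ψ = 0.287, H_out = 7.457 kJ/mol
  T = 369.8 K: K = (3.533, 0.286), RR gives ψ = 0.752, H_out = 25.236 kJ/mol
  T = 347.6 K: K = (2.558, 0.213), RR gives ψ = 0.581, H_out = 18.299 kJ/mol
  T = 336.5 K: K = (2.142, 0.182), RR gives ψ = 0.465, H_out = 13.808 kJ/mol
  T = 330.9 K: K = (1.950, 0.167), RR gives ψ = 0.387, H_out = 10.953 kJ/mol
  T = 328.1 K: K = (1.858, 0.160), RR gives ψ = 0.340, H_out = 9.282 kJ/mol
  T = 326.8 K: K = (1.816, 0.156), RR gives ψ = 0.315, H_out = 8.433 kJ/mol
Linear interpolation between T = 326.8 (H_out = 8.433) and T = 328.1 (H_out = 9.282) on hF = 8.88 gives T ≈ 327.5 K, at which ψ = 0.33.

T = 327.5 K, V/F = 0.33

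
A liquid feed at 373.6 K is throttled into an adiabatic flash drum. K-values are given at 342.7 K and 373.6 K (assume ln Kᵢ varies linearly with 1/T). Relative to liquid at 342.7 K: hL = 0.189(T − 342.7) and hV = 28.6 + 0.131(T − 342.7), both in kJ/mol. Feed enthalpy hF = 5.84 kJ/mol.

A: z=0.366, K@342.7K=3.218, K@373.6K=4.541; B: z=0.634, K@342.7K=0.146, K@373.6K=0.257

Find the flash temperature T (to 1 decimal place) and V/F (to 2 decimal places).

T = 347.6 K, V/F = 0.17

Adiabatic flash: solve Rachford–Rice at each trial T, then check hF = ψ·hV(T) + (1−ψ)·hL(T).
  T = 342.7 K: K = (3.218, 0.146), RR gives ψ = 0.143, H_out = 4.082 kJ/mol
  T = 373.6 K: K = (4.541, 0.257), RR gives ψ = 0.314, H_out = 14.246 kJ/mol
  T = 358.1 K: K = (3.849, 0.196), RR gives ψ = 0.233, H_out = 9.356 kJ/mol
  T = 350.4 K: K = (3.526, 0.170), RR gives ψ = 0.190, H_out = 6.800 kJ/mol
  T = 346.5 K: K = (3.368, 0.157), RR gives ψ = 0.167, H_out = 5.448 kJ/mol
  T = 348.4 K: K = (3.445, 0.163), RR gives ψ = 0.178, H_out = 6.112 kJ/mol
Linear interpolation between T = 346.5 (H_out = 5.448) and T = 348.4 (H_out = 6.112) on hF = 5.84 gives T ≈ 347.6 K, at which ψ = 0.17.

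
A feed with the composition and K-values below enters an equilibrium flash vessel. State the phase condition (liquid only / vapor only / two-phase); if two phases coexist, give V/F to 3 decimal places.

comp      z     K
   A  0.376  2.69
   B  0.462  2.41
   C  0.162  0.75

vapor only

ΣzᵢKᵢ = 2.246; Σzᵢ/Kᵢ = 0.547.
Since Σzᵢ/Kᵢ < 1 the mixture is above its dew point — single vapor phase.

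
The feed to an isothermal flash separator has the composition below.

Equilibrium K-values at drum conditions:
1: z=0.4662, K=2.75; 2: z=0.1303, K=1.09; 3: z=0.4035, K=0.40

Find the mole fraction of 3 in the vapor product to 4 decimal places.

Let ψ = V/F and solve Σ zᵢ(Kᵢ−1)/(1+ψ(Kᵢ−1)) = 0.
Check two-phase: ΣzᵢKᵢ = 1.5855 > 1 and Σzᵢ/Kᵢ = 1.2978 > 1, so g(0) = 0.5855 > 0 and g(1) = -0.2978 < 0.
Newton–Raphson from ψ = 0.5:
  ψ = 0.5000: g = 0.10048, g' = -0.7035 → ψ = 0.6428
  ψ = 0.6428: g = 0.00092, g' = -0.7021 → ψ = 0.6441
Converged at ψ = 0.6441.
Compositions from xᵢ = zᵢ/(1+ψ(Kᵢ−1)), yᵢ = Kᵢxᵢ:
  1: x = 0.2192, y = 0.6027
  2: x = 0.1232, y = 0.1342
  3: x = 0.6577, y = 0.2631

y_3 = 0.2631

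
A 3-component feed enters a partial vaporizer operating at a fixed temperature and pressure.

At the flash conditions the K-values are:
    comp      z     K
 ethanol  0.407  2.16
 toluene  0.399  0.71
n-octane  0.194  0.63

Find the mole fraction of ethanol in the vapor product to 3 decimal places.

y_ethanol = 0.464

Rachford–Rice: g(ψ) = Σ zᵢ(Kᵢ−1)/(1+ψ(Kᵢ−1)) = 0.
Feasibility: ΣzᵢKᵢ = 1.285, Σzᵢ/Kᵢ = 1.058 — both > 1, two phases present.
Iterate (Newton) starting at ψ = 0.5:
  ψ = 0.500: g = 0.0754, g' = -0.305 → ψ = 0.747
  ψ = 0.747: g = 0.0060, g' = -0.263 → ψ = 0.770
Converged at ψ = 0.770.
Compositions from xᵢ = zᵢ/(1+ψ(Kᵢ−1)), yᵢ = Kᵢxᵢ:
  ethanol: x = 0.215, y = 0.464
  toluene: x = 0.514, y = 0.365
  n-octane: x = 0.271, y = 0.171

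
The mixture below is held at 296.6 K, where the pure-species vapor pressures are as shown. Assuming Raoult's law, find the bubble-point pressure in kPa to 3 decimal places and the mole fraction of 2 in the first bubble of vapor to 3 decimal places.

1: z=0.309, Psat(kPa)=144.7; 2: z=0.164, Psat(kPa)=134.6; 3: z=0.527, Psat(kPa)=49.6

At the bubble point ψ → 0, so ΣzᵢKᵢ = 1 with Kᵢ = Pᵢˢᵃᵗ/P ⇒ P = ΣzᵢPᵢˢᵃᵗ.
P = 0.309·144.7 + 0.164·134.6 + 0.527·49.6 = 92.926 kPa
yᵢ = zᵢPᵢˢᵃᵗ/P ⇒ y_2 = 0.164·134.6/92.926 = 0.238

Pbub = 92.926 kPa, y_2 = 0.238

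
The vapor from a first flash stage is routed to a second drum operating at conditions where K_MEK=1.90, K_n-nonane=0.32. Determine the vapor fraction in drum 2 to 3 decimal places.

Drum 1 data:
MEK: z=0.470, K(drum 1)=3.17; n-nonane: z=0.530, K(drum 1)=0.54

V/F (drum 2) = 0.320

Drum 1:
Let ψ₁ = V/F and solve Σ zᵢ(Kᵢ−1)/(1+ψ₁(Kᵢ−1)) = 0.
g(0) = ΣzᵢKᵢ − 1 = 0.776 and g(1) = 1 − Σzᵢ/Kᵢ = -0.130, so a root lies in (0, 1).
Newton–Raphson from ψ₁ = 0.47:
  ψ₁ = 0.470: g = 0.1939, g' = -0.725 → ψ₁ = 0.737
  ψ₁ = 0.737: g = 0.0233, g' = -0.584 → ψ₁ = 0.777
Converged at ψ₁ = 0.777.
Drum-1 compositions:
  MEK: x = 0.175, y = 0.554
  n-nonane: x = 0.825, y = 0.446
Drum-2 feed = drum-1 vapor: z₂ = (0.5544, 0.4456).
Drum 2:
Binary case is linear: z₁(K₁−1)(1+ψ₂(K₂−1)) + z₂(K₂−1)(1+ψ₂(K₁−1)) = 0
⇒ ψ₂ = [z₁(K₁−1)+z₂(K₂−1)] / [−(K₁−1)(K₂−1)] = 0.1960/0.6120 = 0.320
  MEK: x = 0.430, y = 0.818
  n-nonane: x = 0.570, y = 0.182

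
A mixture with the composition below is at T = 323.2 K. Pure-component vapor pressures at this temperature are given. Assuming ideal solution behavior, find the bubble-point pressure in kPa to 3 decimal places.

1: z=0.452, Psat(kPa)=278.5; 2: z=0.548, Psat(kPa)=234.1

At the bubble point ψ → 0, so ΣzᵢKᵢ = 1 with Kᵢ = Pᵢˢᵃᵗ/P ⇒ P = ΣzᵢPᵢˢᵃᵗ.
P = 0.452·278.5 + 0.548·234.1 = 254.169 kPa

Pbub = 254.169 kPa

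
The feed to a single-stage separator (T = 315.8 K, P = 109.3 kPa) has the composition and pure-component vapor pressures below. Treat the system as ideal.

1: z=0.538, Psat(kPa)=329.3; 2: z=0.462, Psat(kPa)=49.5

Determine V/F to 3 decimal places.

Raoult's law: Kᵢ = Pᵢˢᵃᵗ/P = Pᵢˢᵃᵗ/109.3.
  K_1 = 329.3/109.3 = 3.01281, K_2 = 49.5/109.3 = 0.45288
Material balance + equilibrium reduce to Σ zᵢ(Kᵢ−1)/(1+V/F(Kᵢ−1)) = 0.
g(0) = ΣzᵢKᵢ − 1 = 0.830 and g(1) = 1 − Σzᵢ/Kᵢ = -0.199, so a root lies in (0, 1).
Newton–Raphson from V/F = 0.5:
  V/F = 0.500: g = 0.1918, g' = -0.804 → V/F = 0.739
  V/F = 0.739: g = 0.0113, g' = -0.742 → V/F = 0.754
Converged at V/F = 0.754.

V/F = 0.754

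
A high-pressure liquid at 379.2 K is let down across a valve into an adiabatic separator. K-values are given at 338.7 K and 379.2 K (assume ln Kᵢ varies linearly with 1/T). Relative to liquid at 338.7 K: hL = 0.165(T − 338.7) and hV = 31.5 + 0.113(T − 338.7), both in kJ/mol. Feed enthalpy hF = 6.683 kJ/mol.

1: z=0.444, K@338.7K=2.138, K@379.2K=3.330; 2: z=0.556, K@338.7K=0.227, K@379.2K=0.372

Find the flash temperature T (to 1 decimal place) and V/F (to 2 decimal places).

T = 346.0 K, V/F = 0.18

Adiabatic flash: solve Rachford–Rice at each trial T, then check hF = ψ·hV(T) + (1−ψ)·hL(T).
  T = 338.7 K: K = (2.138, 0.227), RR gives ψ = 0.086, H_out = 2.703 kJ/mol
  T = 379.2 K: K = (3.330, 0.372), RR gives ψ = 0.468, H_out = 20.450 kJ/mol
  T = 358.9 K: K = (2.700, 0.294), RR gives ψ = 0.302, H_out = 12.539 kJ/mol
  T = 348.8 K: K = (2.411, 0.260), RR gives ψ = 0.206, H_out = 8.033 kJ/mol
  T = 343.8 K: K = (2.274, 0.243), RR gives ψ = 0.150, H_out = 5.530 kJ/mol
  T = 346.3 K: K = (2.342, 0.251), RR gives ψ = 0.179, H_out = 6.810 kJ/mol
  T = 345.1 K: K = (2.309, 0.247), RR gives ψ = 0.165, H_out = 6.203 kJ/mol
Linear interpolation between T = 345.1 (H_out = 6.203) and T = 346.3 (H_out = 6.810) on hF = 6.683 gives T ≈ 346.0 K, at which ψ = 0.18.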